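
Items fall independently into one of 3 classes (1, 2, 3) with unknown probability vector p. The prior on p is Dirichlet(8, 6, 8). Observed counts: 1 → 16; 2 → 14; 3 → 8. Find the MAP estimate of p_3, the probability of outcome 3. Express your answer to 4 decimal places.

MAP estimate: 0.2632

The posterior is Dirichlet(αᵢ + nᵢ) = Dirichlet(24, 20, 16).
For a Dirichlet(a₁,…,a_K) with all aᵢ > 1, the mode has j-th component (aⱼ − 1)/(Σaᵢ − K).
Here Σaᵢ = 60 and K = 3, so p_3 = (16 − 1)/(60 − 3) = 15/57 ≈ 0.2632.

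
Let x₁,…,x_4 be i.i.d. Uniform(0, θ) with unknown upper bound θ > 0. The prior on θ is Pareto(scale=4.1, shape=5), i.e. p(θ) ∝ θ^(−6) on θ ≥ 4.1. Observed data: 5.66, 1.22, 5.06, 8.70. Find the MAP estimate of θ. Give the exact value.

The Uniform(0, θ) likelihood is θ^(−n) for θ ≥ max(xᵢ), zero otherwise. Here max(xᵢ) = 8.70.
Posterior ∝ θ^(−6) · θ^(−4) = θ^(−10) on θ ≥ max(4.1, 8.70) = 8.70.
This density is strictly decreasing in θ, so the posterior mode lies at the lower boundary of the support.

θ̂_MAP = 8.70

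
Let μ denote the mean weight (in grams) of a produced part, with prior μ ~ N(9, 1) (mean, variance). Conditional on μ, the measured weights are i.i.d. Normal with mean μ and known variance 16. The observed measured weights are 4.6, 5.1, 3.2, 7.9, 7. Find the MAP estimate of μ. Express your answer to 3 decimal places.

μ̂_MAP = 8.181

n = 5; x̄ = (4.6 + 5.1 + 3.2 + 7.9 + 7)/5 = 27.8/5 = 5.56.
For a Normal prior and Normal likelihood with known variance, the posterior is Normal; its mode equals its mean, the precision-weighted average.
Prior precision 1/σ₀² = 1/1 = 1; data precision n/σ² = 5/16 = 0.3125.
μ̂ = (1·9 + 0.3125·5.56) / (1 + 0.3125) = 10.7375/1.3125 = 859/105 ≈ 8.181.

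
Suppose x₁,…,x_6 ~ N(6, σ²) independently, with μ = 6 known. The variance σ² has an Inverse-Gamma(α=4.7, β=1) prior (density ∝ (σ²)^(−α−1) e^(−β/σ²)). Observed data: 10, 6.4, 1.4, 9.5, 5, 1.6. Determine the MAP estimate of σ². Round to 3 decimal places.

Sum of squared deviations about the known mean: SS = (10−6)² + (6.4−6)² + (1.4−6)² + (9.5−6)² + (5−6)² + (1.6−6)² = 69.93.
The Normal likelihood contributes (σ²)^(−n/2) exp(−SS/(2σ²)), so the posterior is Inverse-Gamma(α + n/2, β + SS/2) = Inverse-Gamma(7.7, 35.965).
The mode of Inverse-Gamma(a, b) is b/(a+1) = 35.965/8.7 ≈ 4.134.

σ̂²_MAP = 4.134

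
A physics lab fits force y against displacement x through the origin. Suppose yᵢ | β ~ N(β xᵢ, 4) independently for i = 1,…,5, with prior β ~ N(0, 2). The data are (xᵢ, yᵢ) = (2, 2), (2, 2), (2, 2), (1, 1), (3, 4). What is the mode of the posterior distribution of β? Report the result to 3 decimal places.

log p(β | y) = −Σ(yᵢ − βxᵢ)²/(2·4) − β²/(2·2) + const.
Setting the derivative to zero: Σxᵢ(yᵢ − βxᵢ)/4 − β/2 = 0, so β = Σxᵢyᵢ / (Σxᵢ² + σ²/τ²).
Σxᵢyᵢ = 2·2 + 2·2 + 2·2 + 1·1 + 3·4 = 25; Σxᵢ² = 22; σ²/τ² = 2.
β̂_MAP = 25 / (22 + 2) = 25/24 ≈ 1.042.

β̂_MAP = 1.042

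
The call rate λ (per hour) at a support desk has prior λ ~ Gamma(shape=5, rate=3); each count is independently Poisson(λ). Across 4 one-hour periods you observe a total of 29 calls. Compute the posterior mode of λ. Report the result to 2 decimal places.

Σxᵢ = 29, n = 4.
Posterior ∝ λ^4e^(−3λ) · λ^29e^(−4λ) = λ^33e^(−7λ), i.e. Gamma(shape=34, rate=7).
The mode of a Gamma(a, b) with a ≥ 1 (shape–rate) is (a−1)/b = 33/7 ≈ 4.71.

λ̂_MAP = 4.71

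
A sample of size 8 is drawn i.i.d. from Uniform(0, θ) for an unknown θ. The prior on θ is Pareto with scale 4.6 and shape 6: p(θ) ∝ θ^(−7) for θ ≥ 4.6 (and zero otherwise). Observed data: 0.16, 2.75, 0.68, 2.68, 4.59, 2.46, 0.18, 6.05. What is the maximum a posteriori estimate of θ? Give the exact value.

The Uniform(0, θ) likelihood is θ^(−n) for θ ≥ max(xᵢ), zero otherwise. Here max(xᵢ) = 6.05.
Posterior ∝ θ^(−7) · θ^(−8) = θ^(−15) on θ ≥ max(4.6, 6.05) = 6.05.
This density is strictly decreasing in θ, so the posterior mode lies at the lower boundary of the support.

θ̂_MAP = 6.05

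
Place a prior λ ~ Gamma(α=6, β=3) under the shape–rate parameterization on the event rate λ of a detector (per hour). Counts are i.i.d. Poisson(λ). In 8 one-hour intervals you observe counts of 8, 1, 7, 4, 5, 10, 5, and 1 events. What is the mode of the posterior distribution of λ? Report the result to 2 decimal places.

λ̂_MAP = 4.18

Σxᵢ = 8+1+7+4+5+10+5+1 = 41, with n = 8.
Posterior ∝ λ^5e^(−3λ) · λ^41e^(−8λ) = λ^46e^(−11λ), i.e. Gamma(shape=47, rate=11).
The mode of a Gamma(a, b) with a ≥ 1 (shape–rate) is (a−1)/b = 46/11 ≈ 4.18.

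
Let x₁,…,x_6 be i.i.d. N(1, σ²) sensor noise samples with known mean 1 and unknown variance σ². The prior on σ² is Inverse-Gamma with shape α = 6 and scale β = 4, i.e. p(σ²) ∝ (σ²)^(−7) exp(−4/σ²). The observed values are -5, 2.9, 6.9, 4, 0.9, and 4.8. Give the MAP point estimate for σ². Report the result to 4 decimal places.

σ̂²_MAP = 5.2935

Sum of squared deviations about the known mean: SS = (-5−1)² + (2.9−1)² + (6.9−1)² + (4−1)² + (0.9−1)² + (4.8−1)² = 97.87.
The Normal likelihood contributes (σ²)^(−n/2) exp(−SS/(2σ²)), so the posterior is Inverse-Gamma(α + n/2, β + SS/2) = Inverse-Gamma(9, 52.935).
The mode of Inverse-Gamma(a, b) is b/(a+1) = 52.935/10 ≈ 5.2935.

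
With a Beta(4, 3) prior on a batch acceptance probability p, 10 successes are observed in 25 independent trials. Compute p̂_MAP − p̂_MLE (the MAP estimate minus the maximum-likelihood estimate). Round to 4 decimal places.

Posterior is Beta(14, 18); MAP = (14−1)/(32−2) = 13/30 ≈ 0.43333.
MLE ignores the prior: p̂_MLE = k/n = 10/25 ≈ 0.40000.
Difference = 13/30 − 10/25 = 1/30 ≈ 0.0333.

MAP − MLE = 0.0333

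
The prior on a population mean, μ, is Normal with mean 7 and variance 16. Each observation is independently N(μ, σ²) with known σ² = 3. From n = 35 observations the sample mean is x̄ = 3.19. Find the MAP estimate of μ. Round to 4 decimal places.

μ̂_MAP = 3.2103

n = 35, x̄ = 3.19.
For a Normal prior and Normal likelihood with known variance, the posterior is Normal; its mode equals its mean, the precision-weighted average.
Prior precision 1/σ₀² = 1/16 = 0.0625; data precision n/σ² = 35/3.
μ̂ = (0.0625·7 + (35/3)·3.19) / (0.0625 + 35/3) = (9037/240)/(563/48) = 9037/2815 ≈ 3.2103.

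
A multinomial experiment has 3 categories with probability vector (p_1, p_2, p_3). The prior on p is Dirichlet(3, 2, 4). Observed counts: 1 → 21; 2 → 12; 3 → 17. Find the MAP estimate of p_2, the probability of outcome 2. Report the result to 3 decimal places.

The posterior is Dirichlet(αᵢ + nᵢ) = Dirichlet(24, 14, 21).
For a Dirichlet(a₁,…,a_K) with all aᵢ > 1, the mode has j-th component (aⱼ − 1)/(Σaᵢ − K).
Here Σaᵢ = 59 and K = 3, so p_2 = (14 − 1)/(59 − 3) = 13/56 ≈ 0.232.

MAP estimate: 0.232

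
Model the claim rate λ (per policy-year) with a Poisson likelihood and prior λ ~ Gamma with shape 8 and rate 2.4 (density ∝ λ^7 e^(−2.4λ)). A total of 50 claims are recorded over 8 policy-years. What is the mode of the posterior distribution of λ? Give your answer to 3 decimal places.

λ̂_MAP = 5.481

Σxᵢ = 50, n = 8.
Posterior ∝ λ^7e^(−2.4λ) · λ^50e^(−8λ) = λ^57e^(−10.4λ), i.e. Gamma(shape=58, rate=10.4).
The mode of a Gamma(a, b) with a ≥ 1 (shape–rate) is (a−1)/b = 57/10.4 ≈ 5.481.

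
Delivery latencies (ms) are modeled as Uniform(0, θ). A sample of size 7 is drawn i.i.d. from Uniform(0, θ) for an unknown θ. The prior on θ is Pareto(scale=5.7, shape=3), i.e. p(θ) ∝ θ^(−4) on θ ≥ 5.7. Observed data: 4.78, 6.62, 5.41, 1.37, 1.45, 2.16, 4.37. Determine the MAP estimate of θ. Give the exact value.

The Uniform(0, θ) likelihood is θ^(−n) for θ ≥ max(xᵢ), zero otherwise. Here max(xᵢ) = 6.62.
Posterior ∝ θ^(−4) · θ^(−7) = θ^(−11) on θ ≥ max(5.7, 6.62) = 6.62.
This density is strictly decreasing in θ, so the posterior mode lies at the lower boundary of the support.

θ̂_MAP = 6.62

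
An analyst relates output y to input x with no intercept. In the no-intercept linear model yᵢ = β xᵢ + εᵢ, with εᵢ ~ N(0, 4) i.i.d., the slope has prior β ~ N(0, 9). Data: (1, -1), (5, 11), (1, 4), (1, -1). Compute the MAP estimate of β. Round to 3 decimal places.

β̂_MAP = 2.004

log p(β | y) = −Σ(yᵢ − βxᵢ)²/(2·4) − β²/(2·9) + const.
Setting the derivative to zero: Σxᵢ(yᵢ − βxᵢ)/4 − β/9 = 0, so β = Σxᵢyᵢ / (Σxᵢ² + σ²/τ²).
Σxᵢyᵢ = 1·(-1) + 5·11 + 1·4 + 1·(-1) = 57; Σxᵢ² = 28; σ²/τ² = 4/9.
β̂_MAP = 57 / (28 + 4/9) = 57/(256/9) = 513/256 ≈ 2.004.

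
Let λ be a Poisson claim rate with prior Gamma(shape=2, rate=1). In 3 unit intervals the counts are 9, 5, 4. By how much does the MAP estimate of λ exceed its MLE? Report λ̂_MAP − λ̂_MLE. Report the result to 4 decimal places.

Σxᵢ = 18. Posterior is Gamma(20, 4); MAP = (20−1)/4 = 19/4 ≈ 4.75000.
MLE = x̄ = 18/3 ≈ 6.00000.
Difference = 19/4 − 18/3 = -5/4 ≈ -1.2500.

MAP − MLE = -1.2500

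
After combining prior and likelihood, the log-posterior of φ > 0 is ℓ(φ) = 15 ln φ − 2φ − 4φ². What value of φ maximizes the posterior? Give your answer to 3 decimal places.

φ̂_MAP = 1.250

ℓ'(φ) = 15/φ − 2 − 8φ. Setting this to zero and multiplying by φ: 8φ² + 2φ − 15 = 0.
φ = (−2 + √(2² + 4·8·15)) / (2·8) = (−2 + √484) / 16 = (−2 + 22)/16 = 5/4.
ℓ''(φ) = −15/φ² − 8 < 0, confirming a maximum.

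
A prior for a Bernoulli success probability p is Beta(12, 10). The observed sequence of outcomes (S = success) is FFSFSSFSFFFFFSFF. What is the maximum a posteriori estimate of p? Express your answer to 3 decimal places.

Prior: Beta(12, 10).
Data: 5 successes in 16 trials (from the sequence). The binomial likelihood contributes p^5(1−p)^11, so the posterior is Beta(12+5, 10+11) = Beta(17, 21).
For Beta(a, b) with a, b > 1 the mode is (a−1)/(a+b−2) = 16/36 ≈ 0.444.

p̂_MAP = 0.444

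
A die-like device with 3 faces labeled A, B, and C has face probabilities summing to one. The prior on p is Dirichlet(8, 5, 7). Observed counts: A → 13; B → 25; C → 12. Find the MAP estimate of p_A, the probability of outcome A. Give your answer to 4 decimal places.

MAP estimate of p_A = 0.2985

The posterior is Dirichlet(αᵢ + nᵢ) = Dirichlet(21, 30, 19).
For a Dirichlet(a₁,…,a_K) with all aᵢ > 1, the mode has j-th component (aⱼ − 1)/(Σaᵢ − K).
Here Σaᵢ = 70 and K = 3, so p_A = (21 − 1)/(70 − 3) = 20/67 ≈ 0.2985.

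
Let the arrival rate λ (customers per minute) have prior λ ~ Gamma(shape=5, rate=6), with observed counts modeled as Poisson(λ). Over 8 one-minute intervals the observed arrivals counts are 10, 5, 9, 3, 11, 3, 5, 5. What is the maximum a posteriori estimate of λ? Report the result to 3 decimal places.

λ̂_MAP = 3.929

Σxᵢ = 10+5+9+3+11+3+5+5 = 51, with n = 8.
Posterior ∝ λ^4e^(−6λ) · λ^51e^(−8λ) = λ^55e^(−14λ), i.e. Gamma(shape=56, rate=14).
The mode of a Gamma(a, b) with a ≥ 1 (shape–rate) is (a−1)/b = 55/14 ≈ 3.929.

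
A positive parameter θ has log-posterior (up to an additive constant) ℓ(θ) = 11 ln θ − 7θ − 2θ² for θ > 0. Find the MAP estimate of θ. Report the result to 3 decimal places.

θ̂_MAP = 1.000

ℓ'(θ) = 11/θ − 7 − 4θ. Setting this to zero and multiplying by θ: 4θ² + 7θ − 11 = 0.
θ = (−7 + √(7² + 4·4·11)) / (2·4) = (−7 + √225) / 8 = (−7 + 15)/8 = 1.
ℓ''(θ) = −11/θ² − 4 < 0, confirming a maximum.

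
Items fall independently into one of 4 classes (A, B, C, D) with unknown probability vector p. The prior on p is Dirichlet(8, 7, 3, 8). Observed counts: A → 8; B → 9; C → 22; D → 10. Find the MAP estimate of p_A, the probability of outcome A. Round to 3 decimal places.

The posterior is Dirichlet(αᵢ + nᵢ) = Dirichlet(16, 16, 25, 18).
For a Dirichlet(a₁,…,a_K) with all aᵢ > 1, the mode has j-th component (aⱼ − 1)/(Σaᵢ − K).
Here Σaᵢ = 75 and K = 4, so p_A = (16 − 1)/(75 − 4) = 15/71 ≈ 0.211.

MAP estimate of p_A = 0.211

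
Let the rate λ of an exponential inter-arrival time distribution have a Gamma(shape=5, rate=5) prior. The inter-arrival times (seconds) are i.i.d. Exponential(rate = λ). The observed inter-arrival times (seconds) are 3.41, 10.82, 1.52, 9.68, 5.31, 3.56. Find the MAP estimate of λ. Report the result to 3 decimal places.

The Exponential(rate=λ) likelihood is ∝ λ^n e^(−λΣtᵢ). Here n = 6 and Σtᵢ = 3.41 + 10.82 + 1.52 + 9.68 + 5.31 + 3.56 = 34.30.
Posterior ∝ λ^4e^(−5λ) · λ^6e^(−34.30λ) = λ^10e^(−39.30λ), i.e. Gamma(11, 39.30).
Mode = (a−1)/b = 10/39.30 ≈ 0.254.

λ̂_MAP = 0.254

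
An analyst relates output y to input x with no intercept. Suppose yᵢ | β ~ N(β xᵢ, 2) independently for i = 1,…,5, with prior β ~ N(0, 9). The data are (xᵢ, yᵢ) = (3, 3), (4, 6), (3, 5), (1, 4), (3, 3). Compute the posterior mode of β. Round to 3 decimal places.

log p(β | y) = −Σ(yᵢ − βxᵢ)²/(2·2) − β²/(2·9) + const.
Setting the derivative to zero: Σxᵢ(yᵢ − βxᵢ)/2 − β/9 = 0, so β = Σxᵢyᵢ / (Σxᵢ² + σ²/τ²).
Σxᵢyᵢ = 3·3 + 4·6 + 3·5 + 1·4 + 3·3 = 61; Σxᵢ² = 44; σ²/τ² = 2/9.
β̂_MAP = 61 / (44 + 2/9) = 61/(398/9) = 549/398 ≈ 1.379.

β̂_MAP = 1.379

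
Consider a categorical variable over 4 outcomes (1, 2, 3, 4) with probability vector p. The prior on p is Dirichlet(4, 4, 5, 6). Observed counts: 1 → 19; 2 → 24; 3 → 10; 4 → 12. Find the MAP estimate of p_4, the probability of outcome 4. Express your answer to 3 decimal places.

The posterior is Dirichlet(αᵢ + nᵢ) = Dirichlet(23, 28, 15, 18).
For a Dirichlet(a₁,…,a_K) with all aᵢ > 1, the mode has j-th component (aⱼ − 1)/(Σaᵢ − K).
Here Σaᵢ = 84 and K = 4, so p_4 = (18 − 1)/(84 − 4) = 17/80 ≈ 0.213.

MAP estimate: 0.213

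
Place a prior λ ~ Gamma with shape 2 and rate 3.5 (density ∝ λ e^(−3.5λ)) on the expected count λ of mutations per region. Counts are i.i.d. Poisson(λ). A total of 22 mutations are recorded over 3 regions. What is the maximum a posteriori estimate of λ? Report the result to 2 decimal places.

Σxᵢ = 22, n = 3.
Posterior ∝ λe^(−3.5λ) · λ^22e^(−3λ) = λ^23e^(−6.5λ), i.e. Gamma(shape=24, rate=6.5).
The mode of a Gamma(a, b) with a ≥ 1 (shape–rate) is (a−1)/b = 23/6.5 ≈ 3.54.

λ̂_MAP = 3.54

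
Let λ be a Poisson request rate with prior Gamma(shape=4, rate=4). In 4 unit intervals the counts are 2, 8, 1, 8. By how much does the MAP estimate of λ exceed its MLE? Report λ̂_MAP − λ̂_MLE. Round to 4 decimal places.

MAP − MLE = -2.0000

Σxᵢ = 19. Posterior is Gamma(23, 8); MAP = (23−1)/8 = 22/8 ≈ 2.75000.
MLE = x̄ = 19/4 ≈ 4.75000.
Difference = 22/8 − 19/4 = -2 ≈ -2.0000.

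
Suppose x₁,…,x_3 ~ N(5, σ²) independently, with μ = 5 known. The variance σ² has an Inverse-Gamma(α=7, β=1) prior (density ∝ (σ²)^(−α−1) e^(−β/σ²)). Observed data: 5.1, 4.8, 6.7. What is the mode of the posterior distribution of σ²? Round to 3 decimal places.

Sum of squared deviations about the known mean: SS = (5.1−5)² + (4.8−5)² + (6.7−5)² = 2.94.
The Normal likelihood contributes (σ²)^(−n/2) exp(−SS/(2σ²)), so the posterior is Inverse-Gamma(α + n/2, β + SS/2) = Inverse-Gamma(8.5, 2.47).
The mode of Inverse-Gamma(a, b) is b/(a+1) = 2.47/9.5 ≈ 0.260.

σ̂²_MAP = 0.260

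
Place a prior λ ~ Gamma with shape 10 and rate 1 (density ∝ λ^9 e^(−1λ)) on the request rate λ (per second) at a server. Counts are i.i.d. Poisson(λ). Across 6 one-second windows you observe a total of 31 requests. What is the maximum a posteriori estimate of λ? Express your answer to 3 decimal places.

Σxᵢ = 31, n = 6.
Posterior ∝ λ^9e^(−1λ) · λ^31e^(−6λ) = λ^40e^(−7λ), i.e. Gamma(shape=41, rate=7).
The mode of a Gamma(a, b) with a ≥ 1 (shape–rate) is (a−1)/b = 40/7 ≈ 5.714.

λ̂_MAP = 5.714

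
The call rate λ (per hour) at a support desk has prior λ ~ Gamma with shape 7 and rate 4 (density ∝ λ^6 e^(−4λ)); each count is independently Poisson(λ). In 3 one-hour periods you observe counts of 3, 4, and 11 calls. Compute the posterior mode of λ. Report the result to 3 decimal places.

λ̂_MAP = 3.429

Σxᵢ = 3+4+11 = 18, with n = 3.
Posterior ∝ λ^6e^(−4λ) · λ^18e^(−3λ) = λ^24e^(−7λ), i.e. Gamma(shape=25, rate=7).
The mode of a Gamma(a, b) with a ≥ 1 (shape–rate) is (a−1)/b = 24/7 ≈ 3.429.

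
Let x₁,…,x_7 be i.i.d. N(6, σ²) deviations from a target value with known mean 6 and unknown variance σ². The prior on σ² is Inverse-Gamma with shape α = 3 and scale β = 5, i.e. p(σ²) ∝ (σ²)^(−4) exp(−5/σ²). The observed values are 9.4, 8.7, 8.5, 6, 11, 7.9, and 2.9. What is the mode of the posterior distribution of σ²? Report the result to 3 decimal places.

σ̂²_MAP = 4.888

Sum of squared deviations about the known mean: SS = (9.4−6)² + (8.7−6)² + (8.5−6)² + (6−6)² + (11−6)² + (7.9−6)² + (2.9−6)² = 63.32.
The Normal likelihood contributes (σ²)^(−n/2) exp(−SS/(2σ²)), so the posterior is Inverse-Gamma(α + n/2, β + SS/2) = Inverse-Gamma(6.5, 36.66).
The mode of Inverse-Gamma(a, b) is b/(a+1) = 36.66/7.5 ≈ 4.888.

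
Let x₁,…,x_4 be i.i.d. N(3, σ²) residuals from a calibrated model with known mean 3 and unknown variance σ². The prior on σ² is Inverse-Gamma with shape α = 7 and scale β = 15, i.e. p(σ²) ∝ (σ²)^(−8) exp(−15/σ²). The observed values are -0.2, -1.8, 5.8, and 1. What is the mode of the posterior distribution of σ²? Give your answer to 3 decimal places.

σ̂²_MAP = 3.756

Sum of squared deviations about the known mean: SS = (-0.2−3)² + (-1.8−3)² + (5.8−3)² + (1−3)² = 45.12.
The Normal likelihood contributes (σ²)^(−n/2) exp(−SS/(2σ²)), so the posterior is Inverse-Gamma(α + n/2, β + SS/2) = Inverse-Gamma(9, 37.56).
The mode of Inverse-Gamma(a, b) is b/(a+1) = 37.56/10 ≈ 3.756.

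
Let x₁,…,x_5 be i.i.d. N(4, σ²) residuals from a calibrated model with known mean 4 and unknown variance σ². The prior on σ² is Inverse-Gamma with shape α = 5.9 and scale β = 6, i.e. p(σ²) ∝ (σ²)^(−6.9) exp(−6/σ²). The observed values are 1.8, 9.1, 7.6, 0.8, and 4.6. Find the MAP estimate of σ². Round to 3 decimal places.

σ̂²_MAP = 3.532

Sum of squared deviations about the known mean: SS = (1.8−4)² + (9.1−4)² + (7.6−4)² + (0.8−4)² + (4.6−4)² = 54.41.
The Normal likelihood contributes (σ²)^(−n/2) exp(−SS/(2σ²)), so the posterior is Inverse-Gamma(α + n/2, β + SS/2) = Inverse-Gamma(8.4, 33.205).
The mode of Inverse-Gamma(a, b) is b/(a+1) = 33.205/9.4 ≈ 3.532.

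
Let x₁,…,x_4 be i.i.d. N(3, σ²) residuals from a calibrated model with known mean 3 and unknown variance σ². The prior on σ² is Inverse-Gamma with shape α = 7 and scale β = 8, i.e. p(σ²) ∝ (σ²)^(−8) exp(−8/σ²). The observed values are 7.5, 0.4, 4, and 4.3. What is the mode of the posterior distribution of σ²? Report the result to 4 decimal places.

Sum of squared deviations about the known mean: SS = (7.5−3)² + (0.4−3)² + (4−3)² + (4.3−3)² = 29.7.
The Normal likelihood contributes (σ²)^(−n/2) exp(−SS/(2σ²)), so the posterior is Inverse-Gamma(α + n/2, β + SS/2) = Inverse-Gamma(9, 22.85).
The mode of Inverse-Gamma(a, b) is b/(a+1) = 22.85/10 ≈ 2.2850.

σ̂²_MAP = 2.2850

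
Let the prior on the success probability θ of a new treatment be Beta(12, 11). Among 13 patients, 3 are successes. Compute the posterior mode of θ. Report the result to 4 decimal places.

θ̂_MAP = 0.4118

Prior: Beta(12, 11).
Data: 3 successes in 13 trials. The binomial likelihood contributes θ^3(1−θ)^10, so the posterior is Beta(12+3, 11+10) = Beta(15, 21).
For Beta(a, b) with a, b > 1 the mode is (a−1)/(a+b−2) = 14/34 ≈ 0.4118.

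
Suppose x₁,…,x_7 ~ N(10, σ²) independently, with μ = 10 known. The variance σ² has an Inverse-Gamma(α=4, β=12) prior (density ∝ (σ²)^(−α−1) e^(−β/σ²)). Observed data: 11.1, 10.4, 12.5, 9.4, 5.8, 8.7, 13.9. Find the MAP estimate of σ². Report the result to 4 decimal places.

σ̂²_MAP = 3.9129

Sum of squared deviations about the known mean: SS = (11.1−10)² + (10.4−10)² + (12.5−10)² + (9.4−10)² + (5.8−10)² + (8.7−10)² + (13.9−10)² = 42.52.
The Normal likelihood contributes (σ²)^(−n/2) exp(−SS/(2σ²)), so the posterior is Inverse-Gamma(α + n/2, β + SS/2) = Inverse-Gamma(7.5, 33.26).
The mode of Inverse-Gamma(a, b) is b/(a+1) = 33.26/8.5 ≈ 3.9129.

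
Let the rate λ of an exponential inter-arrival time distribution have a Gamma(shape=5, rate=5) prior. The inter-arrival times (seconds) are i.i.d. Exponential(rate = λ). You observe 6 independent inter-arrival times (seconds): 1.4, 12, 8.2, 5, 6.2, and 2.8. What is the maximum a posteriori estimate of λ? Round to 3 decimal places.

λ̂_MAP = 0.246

The Exponential(rate=λ) likelihood is ∝ λ^n e^(−λΣtᵢ). Here n = 6 and Σtᵢ = 1.4 + 12 + 8.2 + 5 + 6.2 + 2.8 = 35.6.
Posterior ∝ λ^4e^(−5λ) · λ^6e^(−35.6λ) = λ^10e^(−40.6λ), i.e. Gamma(11, 40.6).
Mode = (a−1)/b = 10/40.6 ≈ 0.246.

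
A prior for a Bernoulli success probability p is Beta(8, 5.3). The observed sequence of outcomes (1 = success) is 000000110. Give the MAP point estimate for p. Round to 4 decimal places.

Prior: Beta(8, 5.3).
Data: 2 successes in 9 trials (from the sequence). The binomial likelihood contributes p^2(1−p)^7, so the posterior is Beta(8+2, 5.3+7) = Beta(10, 12.3).
For Beta(a, b) with a, b > 1 the mode is (a−1)/(a+b−2) = 9/20.3 ≈ 0.4433.

p̂_MAP = 0.4433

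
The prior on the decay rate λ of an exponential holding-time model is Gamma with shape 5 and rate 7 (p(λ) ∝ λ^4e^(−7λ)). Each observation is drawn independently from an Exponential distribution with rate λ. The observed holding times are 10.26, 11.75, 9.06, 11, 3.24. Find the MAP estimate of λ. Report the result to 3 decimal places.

λ̂_MAP = 0.172

The Exponential(rate=λ) likelihood is ∝ λ^n e^(−λΣtᵢ). Here n = 5 and Σtᵢ = 10.26 + 11.75 + 9.06 + 11 + 3.24 = 45.31.
Posterior ∝ λ^4e^(−7λ) · λ^5e^(−45.31λ) = λ^9e^(−52.31λ), i.e. Gamma(10, 52.31).
Mode = (a−1)/b = 9/52.31 ≈ 0.172.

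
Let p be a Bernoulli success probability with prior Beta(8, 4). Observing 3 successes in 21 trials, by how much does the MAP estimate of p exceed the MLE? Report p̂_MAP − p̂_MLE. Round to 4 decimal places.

Posterior is Beta(11, 22); MAP = (11−1)/(33−2) = 10/31 ≈ 0.32258.
MLE ignores the prior: p̂_MLE = k/n = 3/21 ≈ 0.14286.
Difference = 10/31 − 3/21 = 39/217 ≈ 0.1797.

MAP − MLE = 0.1797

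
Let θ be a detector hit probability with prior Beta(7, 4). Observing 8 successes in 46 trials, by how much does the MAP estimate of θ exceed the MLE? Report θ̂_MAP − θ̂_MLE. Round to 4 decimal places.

MAP − MLE = 0.0806

Posterior is Beta(15, 42); MAP = (15−1)/(57−2) = 14/55 ≈ 0.25455.
MLE ignores the prior: θ̂_MLE = k/n = 8/46 ≈ 0.17391.
Difference = 14/55 − 8/46 = 102/1265 ≈ 0.0806.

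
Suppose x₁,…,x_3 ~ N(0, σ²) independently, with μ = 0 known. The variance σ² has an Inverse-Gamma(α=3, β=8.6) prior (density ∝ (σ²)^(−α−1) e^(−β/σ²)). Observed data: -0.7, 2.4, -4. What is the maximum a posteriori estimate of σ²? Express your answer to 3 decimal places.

Sum of squared deviations about the known mean: SS = (-0.7−0)² + (2.4−0)² + (-4−0)² = 22.25.
The Normal likelihood contributes (σ²)^(−n/2) exp(−SS/(2σ²)), so the posterior is Inverse-Gamma(α + n/2, β + SS/2) = Inverse-Gamma(4.5, 19.725).
The mode of Inverse-Gamma(a, b) is b/(a+1) = 19.725/5.5 ≈ 3.586.

σ̂²_MAP = 3.586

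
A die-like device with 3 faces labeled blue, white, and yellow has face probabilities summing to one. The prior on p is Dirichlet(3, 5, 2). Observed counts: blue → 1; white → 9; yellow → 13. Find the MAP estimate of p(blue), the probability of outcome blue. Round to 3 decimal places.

MAP estimate of p(blue) = 0.100

The posterior is Dirichlet(αᵢ + nᵢ) = Dirichlet(4, 14, 15).
For a Dirichlet(a₁,…,a_K) with all aᵢ > 1, the mode has j-th component (aⱼ − 1)/(Σaᵢ − K).
Here Σaᵢ = 33 and K = 3, so p(blue) = (4 − 1)/(33 − 3) = 3/30 ≈ 0.100.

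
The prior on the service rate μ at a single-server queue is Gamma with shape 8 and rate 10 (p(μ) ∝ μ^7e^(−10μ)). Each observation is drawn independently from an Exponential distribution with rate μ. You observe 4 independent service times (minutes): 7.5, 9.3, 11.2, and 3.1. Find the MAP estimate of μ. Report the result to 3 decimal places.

μ̂_MAP = 0.268

The Exponential(rate=μ) likelihood is ∝ μ^n e^(−μΣtᵢ). Here n = 4 and Σtᵢ = 7.5 + 9.3 + 11.2 + 3.1 = 31.1.
Posterior ∝ μ^7e^(−10μ) · μ^4e^(−31.1μ) = μ^11e^(−41.1μ), i.e. Gamma(12, 41.1).
Mode = (a−1)/b = 11/41.1 ≈ 0.268.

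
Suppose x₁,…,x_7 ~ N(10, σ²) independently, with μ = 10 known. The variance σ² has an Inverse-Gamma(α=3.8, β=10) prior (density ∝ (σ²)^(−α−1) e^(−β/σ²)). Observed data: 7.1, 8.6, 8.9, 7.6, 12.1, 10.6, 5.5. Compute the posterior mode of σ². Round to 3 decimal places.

σ̂²_MAP = 3.757

Sum of squared deviations about the known mean: SS = (7.1−10)² + (8.6−10)² + (8.9−10)² + (7.6−10)² + (12.1−10)² + (10.6−10)² + (5.5−10)² = 42.36.
The Normal likelihood contributes (σ²)^(−n/2) exp(−SS/(2σ²)), so the posterior is Inverse-Gamma(α + n/2, β + SS/2) = Inverse-Gamma(7.3, 31.18).
The mode of Inverse-Gamma(a, b) is b/(a+1) = 31.18/8.3 ≈ 3.757.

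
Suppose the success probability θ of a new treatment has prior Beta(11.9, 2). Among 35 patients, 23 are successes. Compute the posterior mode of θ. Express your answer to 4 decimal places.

Prior: Beta(11.9, 2).
Data: 23 successes in 35 trials. The binomial likelihood contributes θ^23(1−θ)^12, so the posterior is Beta(11.9+23, 2+12) = Beta(34.9, 14).
For Beta(a, b) with a, b > 1 the mode is (a−1)/(a+b−2) = 33.9/46.9 ≈ 0.7228.

θ̂_MAP = 0.7228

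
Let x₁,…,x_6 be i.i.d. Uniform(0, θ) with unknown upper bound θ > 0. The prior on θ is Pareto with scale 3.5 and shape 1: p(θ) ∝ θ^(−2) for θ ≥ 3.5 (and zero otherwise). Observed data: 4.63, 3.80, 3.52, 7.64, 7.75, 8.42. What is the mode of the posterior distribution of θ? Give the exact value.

θ̂_MAP = 8.42

The Uniform(0, θ) likelihood is θ^(−n) for θ ≥ max(xᵢ), zero otherwise. Here max(xᵢ) = 8.42.
Posterior ∝ θ^(−2) · θ^(−6) = θ^(−8) on θ ≥ max(3.5, 8.42) = 8.42.
This density is strictly decreasing in θ, so the posterior mode lies at the lower boundary of the support.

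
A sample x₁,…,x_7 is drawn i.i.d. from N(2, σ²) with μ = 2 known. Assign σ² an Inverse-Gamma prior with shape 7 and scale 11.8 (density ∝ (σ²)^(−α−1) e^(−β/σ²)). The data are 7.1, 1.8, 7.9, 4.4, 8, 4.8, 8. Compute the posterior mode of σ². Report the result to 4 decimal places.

Sum of squared deviations about the known mean: SS = (7.1−2)² + (1.8−2)² + (7.9−2)² + (4.4−2)² + (8−2)² + (4.8−2)² + (8−2)² = 146.46.
The Normal likelihood contributes (σ²)^(−n/2) exp(−SS/(2σ²)), so the posterior is Inverse-Gamma(α + n/2, β + SS/2) = Inverse-Gamma(10.5, 85.03).
The mode of Inverse-Gamma(a, b) is b/(a+1) = 85.03/11.5 ≈ 7.3939.

σ̂²_MAP = 7.3939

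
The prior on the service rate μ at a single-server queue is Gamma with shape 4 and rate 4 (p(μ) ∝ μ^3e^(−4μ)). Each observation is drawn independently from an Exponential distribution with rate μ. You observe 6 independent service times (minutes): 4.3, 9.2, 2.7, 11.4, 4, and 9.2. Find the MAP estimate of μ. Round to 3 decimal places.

μ̂_MAP = 0.201

The Exponential(rate=μ) likelihood is ∝ μ^n e^(−μΣtᵢ). Here n = 6 and Σtᵢ = 4.3 + 9.2 + 2.7 + 11.4 + 4 + 9.2 = 40.8.
Posterior ∝ μ^3e^(−4μ) · μ^6e^(−40.8μ) = μ^9e^(−44.8μ), i.e. Gamma(10, 44.8).
Mode = (a−1)/b = 9/44.8 ≈ 0.201.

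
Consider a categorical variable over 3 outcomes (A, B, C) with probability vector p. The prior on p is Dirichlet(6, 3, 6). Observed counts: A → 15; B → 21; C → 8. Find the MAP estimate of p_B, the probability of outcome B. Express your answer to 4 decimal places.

The posterior is Dirichlet(αᵢ + nᵢ) = Dirichlet(21, 24, 14).
For a Dirichlet(a₁,…,a_K) with all aᵢ > 1, the mode has j-th component (aⱼ − 1)/(Σaᵢ − K).
Here Σaᵢ = 59 and K = 3, so p_B = (24 − 1)/(59 − 3) = 23/56 ≈ 0.4107.

MAP estimate of p_B = 0.4107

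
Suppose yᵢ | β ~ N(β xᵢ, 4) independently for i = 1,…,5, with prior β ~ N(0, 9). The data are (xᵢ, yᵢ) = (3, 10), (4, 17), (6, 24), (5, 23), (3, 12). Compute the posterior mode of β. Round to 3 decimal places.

log p(β | y) = −Σ(yᵢ − βxᵢ)²/(2·4) − β²/(2·9) + const.
Setting the derivative to zero: Σxᵢ(yᵢ − βxᵢ)/4 − β/9 = 0, so β = Σxᵢyᵢ / (Σxᵢ² + σ²/τ²).
Σxᵢyᵢ = 3·10 + 4·17 + 6·24 + 5·23 + 3·12 = 393; Σxᵢ² = 95; σ²/τ² = 4/9.
β̂_MAP = 393 / (95 + 4/9) = 393/(859/9) = 3537/859 ≈ 4.118.

β̂_MAP = 4.118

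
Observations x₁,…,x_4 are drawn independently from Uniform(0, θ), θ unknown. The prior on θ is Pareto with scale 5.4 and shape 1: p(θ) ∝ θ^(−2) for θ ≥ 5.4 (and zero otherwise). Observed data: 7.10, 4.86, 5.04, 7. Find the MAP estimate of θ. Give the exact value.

θ̂_MAP = 7.10

The Uniform(0, θ) likelihood is θ^(−n) for θ ≥ max(xᵢ), zero otherwise. Here max(xᵢ) = 7.10.
Posterior ∝ θ^(−2) · θ^(−4) = θ^(−6) on θ ≥ max(5.4, 7.10) = 7.10.
This density is strictly decreasing in θ, so the posterior mode lies at the lower boundary of the support.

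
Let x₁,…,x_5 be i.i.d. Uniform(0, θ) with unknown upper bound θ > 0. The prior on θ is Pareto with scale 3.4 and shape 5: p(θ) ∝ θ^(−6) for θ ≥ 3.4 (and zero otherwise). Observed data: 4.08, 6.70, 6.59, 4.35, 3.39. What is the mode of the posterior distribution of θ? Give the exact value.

The Uniform(0, θ) likelihood is θ^(−n) for θ ≥ max(xᵢ), zero otherwise. Here max(xᵢ) = 6.70.
Posterior ∝ θ^(−6) · θ^(−5) = θ^(−11) on θ ≥ max(3.4, 6.70) = 6.70.
This density is strictly decreasing in θ, so the posterior mode lies at the lower boundary of the support.

θ̂_MAP = 6.70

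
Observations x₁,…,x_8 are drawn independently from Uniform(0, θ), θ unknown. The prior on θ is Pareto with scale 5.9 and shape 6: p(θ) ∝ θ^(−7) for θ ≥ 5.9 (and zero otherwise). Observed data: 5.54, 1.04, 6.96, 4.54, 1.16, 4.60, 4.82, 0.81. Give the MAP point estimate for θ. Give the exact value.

θ̂_MAP = 6.96

The Uniform(0, θ) likelihood is θ^(−n) for θ ≥ max(xᵢ), zero otherwise. Here max(xᵢ) = 6.96.
Posterior ∝ θ^(−7) · θ^(−8) = θ^(−15) on θ ≥ max(5.9, 6.96) = 6.96.
This density is strictly decreasing in θ, so the posterior mode lies at the lower boundary of the support.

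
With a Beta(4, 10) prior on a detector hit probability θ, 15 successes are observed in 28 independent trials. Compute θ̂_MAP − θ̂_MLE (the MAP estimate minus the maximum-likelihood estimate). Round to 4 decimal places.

Posterior is Beta(19, 23); MAP = (19−1)/(42−2) = 18/40 ≈ 0.45000.
MLE ignores the prior: θ̂_MLE = k/n = 15/28 ≈ 0.53571.
Difference = 18/40 − 15/28 = -3/35 ≈ -0.0857.

MAP − MLE = -0.0857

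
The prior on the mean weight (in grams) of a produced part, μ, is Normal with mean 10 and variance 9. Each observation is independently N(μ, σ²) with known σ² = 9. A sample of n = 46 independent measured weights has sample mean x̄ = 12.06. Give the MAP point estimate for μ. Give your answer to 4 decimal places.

n = 46, x̄ = 12.06.
For a Normal prior and Normal likelihood with known variance, the posterior is Normal; its mode equals its mean, the precision-weighted average.
Prior precision 1/σ₀² = 1/9; data precision n/σ² = 46/9.
μ̂ = ((1/9)·10 + (46/9)·12.06) / (1/9 + 46/9) = (14119/225)/(47/9) = 14119/1175 ≈ 12.0162.

μ̂_MAP = 12.0162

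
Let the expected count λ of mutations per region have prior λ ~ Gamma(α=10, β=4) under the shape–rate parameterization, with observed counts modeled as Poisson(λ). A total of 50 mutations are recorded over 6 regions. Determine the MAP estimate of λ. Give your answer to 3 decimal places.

λ̂_MAP = 5.900

Σxᵢ = 50, n = 6.
Posterior ∝ λ^9e^(−4λ) · λ^50e^(−6λ) = λ^59e^(−10λ), i.e. Gamma(shape=60, rate=10).
The mode of a Gamma(a, b) with a ≥ 1 (shape–rate) is (a−1)/b = 59/10 ≈ 5.900.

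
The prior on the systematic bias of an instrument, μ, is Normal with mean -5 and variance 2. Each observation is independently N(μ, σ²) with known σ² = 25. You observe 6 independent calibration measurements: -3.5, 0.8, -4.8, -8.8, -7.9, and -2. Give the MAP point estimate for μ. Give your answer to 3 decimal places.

n = 6; x̄ = ((-3.5) + 0.8 + (-4.8) + (-8.8) + (-7.9) + (-2))/6 = -26.2/6 = -131/30 ≈ -4.3667.
For a Normal prior and Normal likelihood with known variance, the posterior is Normal; its mode equals its mean, the precision-weighted average.
Prior precision 1/σ₀² = 1/2 = 0.5; data precision n/σ² = 6/25 = 0.24.
μ̂ = (0.5·(-5) + 0.24·(-131/30)) / (0.5 + 0.24) = (-3.548)/0.74 = -887/185 ≈ -4.795.

μ̂_MAP = -4.795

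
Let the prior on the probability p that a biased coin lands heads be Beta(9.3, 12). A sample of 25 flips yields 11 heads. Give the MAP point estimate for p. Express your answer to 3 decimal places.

p̂_MAP = 0.436

Prior: Beta(9.3, 12).
Data: 11 successes in 25 trials. The binomial likelihood contributes p^11(1−p)^14, so the posterior is Beta(9.3+11, 12+14) = Beta(20.3, 26).
For Beta(a, b) with a, b > 1 the mode is (a−1)/(a+b−2) = 19.3/44.3 ≈ 0.436.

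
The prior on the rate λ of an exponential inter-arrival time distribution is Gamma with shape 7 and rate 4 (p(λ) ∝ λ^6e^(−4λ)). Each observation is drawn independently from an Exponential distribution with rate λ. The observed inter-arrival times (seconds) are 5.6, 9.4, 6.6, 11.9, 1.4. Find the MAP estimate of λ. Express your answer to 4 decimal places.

The Exponential(rate=λ) likelihood is ∝ λ^n e^(−λΣtᵢ). Here n = 5 and Σtᵢ = 5.6 + 9.4 + 6.6 + 11.9 + 1.4 = 34.9.
Posterior ∝ λ^6e^(−4λ) · λ^5e^(−34.9λ) = λ^11e^(−38.9λ), i.e. Gamma(12, 38.9).
Mode = (a−1)/b = 11/38.9 ≈ 0.2828.

λ̂_MAP = 0.2828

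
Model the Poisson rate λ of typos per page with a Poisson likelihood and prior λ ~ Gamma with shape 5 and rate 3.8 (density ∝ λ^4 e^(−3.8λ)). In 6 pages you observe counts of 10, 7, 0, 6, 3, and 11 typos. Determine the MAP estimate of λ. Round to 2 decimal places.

λ̂_MAP = 4.18

Σxᵢ = 10+7+0+6+3+11 = 37, with n = 6.
Posterior ∝ λ^4e^(−3.8λ) · λ^37e^(−6λ) = λ^41e^(−9.8λ), i.e. Gamma(shape=42, rate=9.8).
The mode of a Gamma(a, b) with a ≥ 1 (shape–rate) is (a−1)/b = 41/9.8 ≈ 4.18.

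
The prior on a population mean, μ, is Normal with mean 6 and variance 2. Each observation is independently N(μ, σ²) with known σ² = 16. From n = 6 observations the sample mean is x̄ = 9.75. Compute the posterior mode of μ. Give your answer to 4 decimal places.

n = 6, x̄ = 9.75.
For a Normal prior and Normal likelihood with known variance, the posterior is Normal; its mode equals its mean, the precision-weighted average.
Prior precision 1/σ₀² = 1/2 = 0.5; data precision n/σ² = 6/16 = 0.375.
μ̂ = (0.5·6 + 0.375·9.75) / (0.5 + 0.375) = 6.65625/0.875 = 213/28 ≈ 7.6071.

μ̂_MAP = 7.6071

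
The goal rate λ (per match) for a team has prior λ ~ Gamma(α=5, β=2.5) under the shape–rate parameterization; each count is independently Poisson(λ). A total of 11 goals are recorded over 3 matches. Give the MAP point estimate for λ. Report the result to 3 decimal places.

Σxᵢ = 11, n = 3.
Posterior ∝ λ^4e^(−2.5λ) · λ^11e^(−3λ) = λ^15e^(−5.5λ), i.e. Gamma(shape=16, rate=5.5).
The mode of a Gamma(a, b) with a ≥ 1 (shape–rate) is (a−1)/b = 15/5.5 ≈ 2.727.

λ̂_MAP = 2.727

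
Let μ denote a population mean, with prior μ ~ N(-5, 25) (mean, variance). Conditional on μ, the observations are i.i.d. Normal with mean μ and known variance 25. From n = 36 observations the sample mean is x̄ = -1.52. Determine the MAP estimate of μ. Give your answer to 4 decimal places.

n = 36, x̄ = -1.52.
For a Normal prior and Normal likelihood with known variance, the posterior is Normal; its mode equals its mean, the precision-weighted average.
Prior precision 1/σ₀² = 1/25 = 0.04; data precision n/σ² = 36/25 = 1.44.
μ̂ = (0.04·(-5) + 1.44·(-1.52)) / (0.04 + 1.44) = (-2.3888)/1.48 = -1493/925 ≈ -1.6141.

μ̂_MAP = -1.6141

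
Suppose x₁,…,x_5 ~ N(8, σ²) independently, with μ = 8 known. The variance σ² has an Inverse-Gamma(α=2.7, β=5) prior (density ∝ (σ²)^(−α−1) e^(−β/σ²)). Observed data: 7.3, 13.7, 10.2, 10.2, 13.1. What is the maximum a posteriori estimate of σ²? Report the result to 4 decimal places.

Sum of squared deviations about the known mean: SS = (7.3−8)² + (13.7−8)² + (10.2−8)² + (10.2−8)² + (13.1−8)² = 68.67.
The Normal likelihood contributes (σ²)^(−n/2) exp(−SS/(2σ²)), so the posterior is Inverse-Gamma(α + n/2, β + SS/2) = Inverse-Gamma(5.2, 39.335).
The mode of Inverse-Gamma(a, b) is b/(a+1) = 39.335/6.2 ≈ 6.3444.

σ̂²_MAP = 6.3444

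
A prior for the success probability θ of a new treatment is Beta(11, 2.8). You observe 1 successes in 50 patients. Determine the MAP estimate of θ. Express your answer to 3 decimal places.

θ̂_MAP = 0.178

Prior: Beta(11, 2.8).
Data: 1 success in 50 trials. The binomial likelihood contributes θ(1−θ)^49, so the posterior is Beta(11+1, 2.8+49) = Beta(12, 51.8).
For Beta(a, b) with a, b > 1 the mode is (a−1)/(a+b−2) = 11/61.8 ≈ 0.178.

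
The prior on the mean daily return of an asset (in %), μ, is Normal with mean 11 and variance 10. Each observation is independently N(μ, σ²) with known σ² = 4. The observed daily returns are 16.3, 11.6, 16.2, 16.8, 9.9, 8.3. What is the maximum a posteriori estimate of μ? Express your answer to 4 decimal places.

μ̂_MAP = 13.0469

n = 6; x̄ = (16.3 + 11.6 + 16.2 + 16.8 + 9.9 + 8.3)/6 = 79.1/6 = 791/60 ≈ 13.1833.
For a Normal prior and Normal likelihood with known variance, the posterior is Normal; its mode equals its mean, the precision-weighted average.
Prior precision 1/σ₀² = 1/10 = 0.1; data precision n/σ² = 6/4 = 1.5.
μ̂ = (0.1·11 + 1.5·(791/60)) / (0.1 + 1.5) = 20.875/1.6 = 13.046875 ≈ 13.0469.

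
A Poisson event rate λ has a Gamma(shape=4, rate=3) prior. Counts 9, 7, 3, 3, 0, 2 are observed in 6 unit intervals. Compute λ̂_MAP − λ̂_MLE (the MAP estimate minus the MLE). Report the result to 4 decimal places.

Σxᵢ = 24. Posterior is Gamma(28, 9); MAP = (28−1)/9 = 27/9 ≈ 3.00000.
MLE = x̄ = 24/6 ≈ 4.00000.
Difference = 27/9 − 24/6 = -1 ≈ -1.0000.

MAP − MLE = -1.0000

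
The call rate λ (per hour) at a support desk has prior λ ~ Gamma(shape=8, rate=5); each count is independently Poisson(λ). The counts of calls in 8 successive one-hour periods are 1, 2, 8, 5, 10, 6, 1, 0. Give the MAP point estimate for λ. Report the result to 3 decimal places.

λ̂_MAP = 3.077

Σxᵢ = 1+2+8+5+10+6+1+0 = 33, with n = 8.
Posterior ∝ λ^7e^(−5λ) · λ^33e^(−8λ) = λ^40e^(−13λ), i.e. Gamma(shape=41, rate=13).
The mode of a Gamma(a, b) with a ≥ 1 (shape–rate) is (a−1)/b = 40/13 ≈ 3.077.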